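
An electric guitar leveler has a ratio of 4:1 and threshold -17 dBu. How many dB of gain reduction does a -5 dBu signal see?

9 dB

Overshoot = -5 − (-17) = 12 dB.
After 4:1 compression the overshoot becomes 12/4 = 3 dB.
So the signal is attenuated by 12 − 3 = 9 dB.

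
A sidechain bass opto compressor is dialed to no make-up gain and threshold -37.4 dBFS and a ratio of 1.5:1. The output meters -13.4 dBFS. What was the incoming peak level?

The compressed level sits -13.4 − (-37.4) = 24 dB over threshold.
Undo the ratio: input overshoot = 24 × 1.5 = 36 dB, giving input = -1.4 dBFS.

-1.4 dBFS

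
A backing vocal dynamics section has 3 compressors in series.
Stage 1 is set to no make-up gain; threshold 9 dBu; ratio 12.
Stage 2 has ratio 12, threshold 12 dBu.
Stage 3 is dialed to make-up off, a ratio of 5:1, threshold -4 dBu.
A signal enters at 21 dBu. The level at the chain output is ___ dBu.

-1.2 dBu

Stage 1: 12 dB above 9 dBu, reduced 12:1 to 1 dB above → 10 dBu.
Stage 2: below threshold (10 ≤ 12); passes unchanged; output 10 dBu.
Stage 3: overshoot 14 dB → 14/5 = 2.8 dB → -1.2 dBu.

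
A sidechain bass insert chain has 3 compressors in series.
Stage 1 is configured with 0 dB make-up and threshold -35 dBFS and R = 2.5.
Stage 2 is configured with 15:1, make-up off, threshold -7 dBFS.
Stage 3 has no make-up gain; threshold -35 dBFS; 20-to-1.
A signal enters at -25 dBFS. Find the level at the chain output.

-34.8 dBFS

Stage 1: -25 dBFS is 10 dB over -35 dBFS; at 2.5:1 that becomes 4 dB over, giving -31 dBFS.
Stage 2: -31 dBFS is at or below the -7 dBFS threshold — no compression; output -31 dBFS.
Stage 3: 4 dB above -35 dBFS, reduced 20:1 to 0.2 dB above → -34.8 dBFS.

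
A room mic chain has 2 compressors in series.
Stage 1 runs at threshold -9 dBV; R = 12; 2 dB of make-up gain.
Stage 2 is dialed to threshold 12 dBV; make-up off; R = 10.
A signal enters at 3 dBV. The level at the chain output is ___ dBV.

Stage 1: 3 dBV is 12 dB over -9 dBV; at 12:1 that becomes 1 dB over, giving -8 dBV; +2 dB make-up → -6 dBV.
Stage 2: below threshold (-6 ≤ 12); passes unchanged; output -6 dBV.

-6 dBV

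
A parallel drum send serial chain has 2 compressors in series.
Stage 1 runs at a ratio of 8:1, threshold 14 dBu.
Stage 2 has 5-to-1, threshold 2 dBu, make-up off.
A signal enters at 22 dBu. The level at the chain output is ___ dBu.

4.6 dBu

Stage 1: overshoot 8 dB → 8/8 = 1 dB → 15 dBu.
Stage 2: overshoot 13 dB → 13/5 = 2.6 dB → 4.6 dBu.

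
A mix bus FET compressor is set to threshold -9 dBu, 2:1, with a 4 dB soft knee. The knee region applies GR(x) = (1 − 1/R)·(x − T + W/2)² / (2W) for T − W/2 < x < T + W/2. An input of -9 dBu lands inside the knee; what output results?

-9.25 dBu

x − T + W/2 = -9 − (-9) + 2 = 2.
GR = (1 − 1/2) × 2² / 8 = 0.5 × 4 / 8 = 0.25 dB.
Output = -9 − 0.25 = -9.25 dBu.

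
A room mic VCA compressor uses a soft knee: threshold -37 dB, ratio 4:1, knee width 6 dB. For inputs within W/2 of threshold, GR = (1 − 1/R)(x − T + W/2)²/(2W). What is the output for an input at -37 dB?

-37.5625 dB

x − T + W/2 = -37 − (-37) + 3 = 3.
GR = (1 − 1/4) × 3² / 12 = 0.75 × 9 / 12 = 0.5625 dB.
Output = -37 − 0.5625 = -37.5625 dB.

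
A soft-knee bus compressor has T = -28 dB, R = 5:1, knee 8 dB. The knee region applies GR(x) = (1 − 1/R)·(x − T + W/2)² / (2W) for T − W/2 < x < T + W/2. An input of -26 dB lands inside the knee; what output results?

-27.8 dB

x − T + W/2 = -26 − (-28) + 4 = 6.
GR = (1 − 1/5) × 6² / 16 = 0.8 × 36 / 16 = 1.8 dB.
Output = -26 − 1.8 = -27.8 dB.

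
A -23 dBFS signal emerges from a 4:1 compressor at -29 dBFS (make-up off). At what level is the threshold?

Input is 8 dB above T (since output overshoot × R = input overshoot: (-29 − T)·4 = -23 − T gives T = -31 dBFS).
Check: -31 + (-23 − (-31))/4 = -31 + 2 = -29 dBFS. ✓

-31 dBFS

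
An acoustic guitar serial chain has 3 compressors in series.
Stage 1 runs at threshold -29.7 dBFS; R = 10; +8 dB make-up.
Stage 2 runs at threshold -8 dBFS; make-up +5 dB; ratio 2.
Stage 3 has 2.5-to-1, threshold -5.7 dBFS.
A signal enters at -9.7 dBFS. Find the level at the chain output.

Stage 1: 20 dB above -29.7 dBFS, reduced 10:1 to 2 dB above → -27.7 dBFS; +8 dB make-up → -19.7 dBFS.
Stage 2: below threshold (-19.7 ≤ -8); passes unchanged; make-up brings it to -14.7 dBFS.
Stage 3: -14.7 dBFS is at or below the -5.7 dBFS threshold — no compression; output -14.7 dBFS.

-14.7 dBFS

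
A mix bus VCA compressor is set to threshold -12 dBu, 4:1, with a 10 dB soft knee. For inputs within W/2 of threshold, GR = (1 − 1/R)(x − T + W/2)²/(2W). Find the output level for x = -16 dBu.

x − T + W/2 = -16 − (-12) + 5 = 1.
GR = (1 − 1/4) × 1² / 20 = 0.75 × 1 / 20 = 0.0375 dB.
Output = -16 − 0.0375 = -16.0375 dBu.

-16.0375 dBu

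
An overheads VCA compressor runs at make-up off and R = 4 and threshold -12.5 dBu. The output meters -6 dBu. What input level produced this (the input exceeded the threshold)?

Post-compression overshoot = -6 − (-12.5) = 6.5 dB.
Undo the ratio: input overshoot = 6.5 × 4 = 26 dB, giving input = 13.5 dBu.

13.5 dBu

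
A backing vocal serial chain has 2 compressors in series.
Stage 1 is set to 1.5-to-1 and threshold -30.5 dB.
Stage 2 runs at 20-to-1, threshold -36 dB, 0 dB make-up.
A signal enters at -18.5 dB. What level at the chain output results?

Stage 1: -18.5 dB is 12 dB over -30.5 dB; at 1.5:1 that becomes 8 dB over, giving -22.5 dB.
Stage 2: overshoot 13.5 dB → 13.5/20 = 0.675 dB → -35.325 dB.

-35.325 dB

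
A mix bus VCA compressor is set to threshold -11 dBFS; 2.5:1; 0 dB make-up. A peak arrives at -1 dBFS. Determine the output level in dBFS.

-7 dBFS

The input is 10 dB above the -11 dBFS threshold.
At 2.5:1 the overshoot is divided by 2.5, leaving 4 dB above threshold.
That puts the output at -7 dBFS.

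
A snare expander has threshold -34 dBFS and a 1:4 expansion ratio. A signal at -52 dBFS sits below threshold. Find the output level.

-106 dBFS

Undershoot = (-34) − (-52) = 18 dB.
At 1:4, that expands to 72 dB under threshold.
Output = -34 − 72 = -106 dBFS.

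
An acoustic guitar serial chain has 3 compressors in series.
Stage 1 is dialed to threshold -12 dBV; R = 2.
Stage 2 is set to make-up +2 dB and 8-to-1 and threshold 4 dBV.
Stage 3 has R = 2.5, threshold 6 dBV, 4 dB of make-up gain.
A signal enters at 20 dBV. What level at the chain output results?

Stage 1: 20 dBV is 32 dB over -12 dBV; at 2:1 that becomes 16 dB over, giving 4 dBV.
Stage 2: 4 dBV is at or below the 4 dBV threshold — no compression; make-up brings it to 6 dBV.
Stage 3: 6 dBV is at or below the 6 dBV threshold — no compression; make-up brings it to 10 dBV.

10 dBV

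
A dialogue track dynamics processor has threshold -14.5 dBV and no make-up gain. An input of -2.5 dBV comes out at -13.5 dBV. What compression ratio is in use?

Input overshoot = -2.5 − (-14.5) = 12 dB; output overshoot = -13.5 − (-14.5) = 1 dB.
Ratio = 12 / 1 = 12.

12:1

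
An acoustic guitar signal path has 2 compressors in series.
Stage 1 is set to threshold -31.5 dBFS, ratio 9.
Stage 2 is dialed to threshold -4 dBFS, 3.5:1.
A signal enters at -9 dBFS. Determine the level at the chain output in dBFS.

-29 dBFS

Stage 1: overshoot 22.5 dB → 22.5/9 = 2.5 dB → -29 dBFS.
Stage 2: -29 dBFS ≤ -4 dBFS, so stage 2 doesn't engage; output -29 dBFS.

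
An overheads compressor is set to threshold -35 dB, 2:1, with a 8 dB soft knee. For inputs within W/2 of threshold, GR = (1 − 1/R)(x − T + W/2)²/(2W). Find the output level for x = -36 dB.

-36.28125 dB

x − T + W/2 = -36 − (-35) + 4 = 3.
GR = (1 − 1/2) × 3² / 16 = 0.5 × 9 / 16 = 0.28125 dB.
Output = -36 − 0.28125 = -36.28125 dB.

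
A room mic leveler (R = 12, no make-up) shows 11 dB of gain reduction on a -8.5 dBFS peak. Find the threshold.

-20.5 dBFS

Let T be the threshold. Output overshoot = (input overshoot)/R, so -19.5 − T = (-8.5 − T)/12.
12·(-19.5 − T) = -8.5 − T → 11·T = -234 − (-8.5) = -225.5.
T = -225.5/11 = -20.5 dBFS.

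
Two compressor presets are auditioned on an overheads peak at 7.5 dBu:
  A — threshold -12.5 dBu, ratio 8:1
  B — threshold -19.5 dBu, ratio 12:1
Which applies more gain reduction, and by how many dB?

A: GR = 20 − 20/8 = 17.5 dB.
B: GR = 27 − 27/12 = 24.75 dB.
Difference: 7.25 dB in favour of B.

B, by 7.25 dB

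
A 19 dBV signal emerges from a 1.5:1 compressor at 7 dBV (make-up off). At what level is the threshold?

-17 dBV

Let T be the threshold. Output overshoot = (input overshoot)/R, so 7 − T = (19 − T)/1.5.
1.5·(7 − T) = 19 − T → 0.5·T = 10.5 − 19 = -8.5.
T = -8.5/0.5 = -17 dBV.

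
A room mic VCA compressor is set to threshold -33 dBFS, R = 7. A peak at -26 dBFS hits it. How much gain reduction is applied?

6 dB

Overshoot = -26 − (-33) = 7 dB.
At 7:1, output sits 7/7 = 1 dB above threshold.
GR = overshoot in − overshoot out = 7 − 1 = 6 dB.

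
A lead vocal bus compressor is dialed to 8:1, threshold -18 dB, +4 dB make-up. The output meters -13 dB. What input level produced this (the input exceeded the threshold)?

-10 dB

Before make-up, the level was -13 − 4 = -17 dB.
That's 1 dB above the -18 dB threshold.
Undo the ratio: input overshoot = 1 × 8 = 8 dB, giving input = -10 dB.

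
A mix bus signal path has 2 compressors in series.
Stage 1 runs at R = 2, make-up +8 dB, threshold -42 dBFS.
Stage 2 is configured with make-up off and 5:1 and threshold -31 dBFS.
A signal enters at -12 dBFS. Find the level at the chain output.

-28.6 dBFS

Stage 1: -12 dBFS is 30 dB over -42 dBFS; at 2:1 that becomes 15 dB over, giving -27 dBFS; +8 dB make-up → -19 dBFS.
Stage 2: overshoot 12 dB → 12/5 = 2.4 dB → -28.6 dBFS.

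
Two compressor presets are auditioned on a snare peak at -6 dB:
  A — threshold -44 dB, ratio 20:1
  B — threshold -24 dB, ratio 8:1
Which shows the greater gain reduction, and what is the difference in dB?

A: 38 dB over, compressed to 1.9 dB over, so 36.1 dB of GR.
B: 18 dB over, compressed to 2.25 dB over, so 15.75 dB of GR.
A reduces 20.35 dB more.

A, by 20.35 dB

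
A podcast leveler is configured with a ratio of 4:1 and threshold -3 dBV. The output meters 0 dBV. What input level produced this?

9 dBV

That's 3 dB above the -3 dBV threshold.
Undo the ratio: input overshoot = 3 × 4 = 12 dB, giving input = 9 dBV.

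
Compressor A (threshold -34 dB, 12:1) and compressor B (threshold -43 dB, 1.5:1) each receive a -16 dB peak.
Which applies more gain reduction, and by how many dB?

A, by 7.5 dB

A: overshoot 18 dB → output overshoot 1.5 dB → GR 16.5 dB.
B: overshoot 27 dB → output overshoot 18 dB → GR 9 dB.
A applies 7.5 dB more gain reduction.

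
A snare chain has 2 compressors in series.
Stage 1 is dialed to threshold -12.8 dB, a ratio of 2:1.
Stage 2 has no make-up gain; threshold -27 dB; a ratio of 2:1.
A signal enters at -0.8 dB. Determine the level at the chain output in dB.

Stage 1: overshoot 12 dB → 12/2 = 6 dB → -6.8 dB.
Stage 2: overshoot 20.2 dB → 20.2/2 = 10.1 dB → -16.9 dB.

-16.9 dB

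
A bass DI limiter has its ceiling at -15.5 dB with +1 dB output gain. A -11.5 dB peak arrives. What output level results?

-14.5 dB

At ∞:1, everything above -15.5 dB is held at the ceiling.
Output gain then adds 1 dB: -15.5 + 1 = -14.5 dB.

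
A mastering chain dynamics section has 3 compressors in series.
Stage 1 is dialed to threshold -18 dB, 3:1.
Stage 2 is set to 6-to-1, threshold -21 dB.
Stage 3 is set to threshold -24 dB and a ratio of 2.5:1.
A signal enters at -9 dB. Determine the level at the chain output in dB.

-22.4 dB

Stage 1: overshoot 9 dB → 9/3 = 3 dB → -15 dB.
Stage 2: overshoot 6 dB → 6/6 = 1 dB → -20 dB.
Stage 3: -20 dB is 4 dB over -24 dB; at 2.5:1 that becomes 1.6 dB over, giving -22.4 dB.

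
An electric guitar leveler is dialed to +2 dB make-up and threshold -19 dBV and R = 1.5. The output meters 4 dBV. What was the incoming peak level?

Remove make-up: 4 − 2 = 2 dBV.
Post-compression overshoot = 2 − (-19) = 21 dB.
Before 1.5:1 compression the overshoot was 21 × 1.5 = 31.5 dB, so input = -19 + 31.5 = 12.5 dBV.

12.5 dBV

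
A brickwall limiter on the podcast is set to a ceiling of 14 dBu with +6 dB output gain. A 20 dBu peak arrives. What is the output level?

20 dBu

At ∞:1, everything above 14 dBu is held at the ceiling.
Output gain then adds 6 dB: 14 + 6 = 20 dBu.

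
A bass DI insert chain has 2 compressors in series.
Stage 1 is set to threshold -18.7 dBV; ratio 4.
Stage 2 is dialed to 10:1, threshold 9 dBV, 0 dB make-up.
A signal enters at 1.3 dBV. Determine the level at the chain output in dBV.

Stage 1: 20 dB above -18.7 dBV, reduced 4:1 to 5 dB above → -13.7 dBV.
Stage 2: -13.7 dBV is at or below the 9 dBV threshold — no compression; output -13.7 dBV.

-13.7 dBV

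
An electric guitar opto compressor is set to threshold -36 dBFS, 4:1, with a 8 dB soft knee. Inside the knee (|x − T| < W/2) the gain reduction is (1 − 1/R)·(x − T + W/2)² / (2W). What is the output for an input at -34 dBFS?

x − T + W/2 = -34 − (-36) + 4 = 6.
GR = (1 − 1/4) × 6² / 16 = 0.75 × 36 / 16 = 1.6875 dB.
Output = -34 − 1.6875 = -35.6875 dBFS.

-35.6875 dBFS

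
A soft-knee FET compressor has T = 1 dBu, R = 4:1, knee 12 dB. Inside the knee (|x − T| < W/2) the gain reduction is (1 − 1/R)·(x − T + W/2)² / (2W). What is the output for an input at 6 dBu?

x − T + W/2 = 6 − 1 + 6 = 11.
GR = (1 − 1/4) × 11² / 24 = 0.75 × 121 / 24 = 3.78125 dB.
Output = 6 − 3.78125 = 2.21875 dBu.

2.21875 dBu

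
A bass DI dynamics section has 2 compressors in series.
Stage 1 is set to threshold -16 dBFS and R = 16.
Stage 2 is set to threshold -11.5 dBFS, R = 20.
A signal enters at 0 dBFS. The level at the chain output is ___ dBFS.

-15 dBFS

Stage 1: 16 dB above -16 dBFS, reduced 16:1 to 1 dB above → -15 dBFS.
Stage 2: -15 dBFS is at or below the -11.5 dBFS threshold — no compression; output -15 dBFS.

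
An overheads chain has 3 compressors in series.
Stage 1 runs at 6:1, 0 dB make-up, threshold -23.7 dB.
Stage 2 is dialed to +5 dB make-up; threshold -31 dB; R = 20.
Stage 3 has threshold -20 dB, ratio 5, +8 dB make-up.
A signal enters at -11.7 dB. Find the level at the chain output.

-17.535 dB

Stage 1: overshoot 12 dB → 12/6 = 2 dB → -21.7 dB.
Stage 2: overshoot 9.3 dB → 9.3/20 = 0.465 dB → -30.535 dB; +5 dB make-up → -25.535 dB.
Stage 3: below threshold (-25.535 ≤ -20); passes unchanged; make-up brings it to -17.535 dB.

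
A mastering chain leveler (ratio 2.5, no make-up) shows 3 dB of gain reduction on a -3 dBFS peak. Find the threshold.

Gain reduction = -3 − (-6) = 3 dB; output overshoot = GR / (R − 1) = 3 / 1.5 = 2 dB.
Threshold = output − output overshoot = -6 − 2 = -8 dBFS.

-8 dBFS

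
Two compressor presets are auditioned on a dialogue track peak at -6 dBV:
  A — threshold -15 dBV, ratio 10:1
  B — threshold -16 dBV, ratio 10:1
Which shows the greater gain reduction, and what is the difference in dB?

A: overshoot 9 dB → output overshoot 0.9 dB → GR 8.1 dB.
B: overshoot 10 dB → output overshoot 1 dB → GR 9 dB.
Difference: 0.9 dB in favour of B.

B, by 0.9 dB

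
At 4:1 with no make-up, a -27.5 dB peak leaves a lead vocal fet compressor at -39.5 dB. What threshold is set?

-43.5 dB

Let T be the threshold. Output overshoot = (input overshoot)/R, so -39.5 − T = (-27.5 − T)/4.
4·(-39.5 − T) = -27.5 − T → 3·T = -158 − (-27.5) = -130.5.
T = -130.5/3 = -43.5 dB.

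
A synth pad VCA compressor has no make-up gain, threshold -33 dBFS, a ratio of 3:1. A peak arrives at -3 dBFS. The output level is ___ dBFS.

-23 dBFS

The input is 30 dB above the -33 dBFS threshold.
The 30 dB excess becomes 10 dB after 3:1 reduction.
That puts the output at -23 dBFS.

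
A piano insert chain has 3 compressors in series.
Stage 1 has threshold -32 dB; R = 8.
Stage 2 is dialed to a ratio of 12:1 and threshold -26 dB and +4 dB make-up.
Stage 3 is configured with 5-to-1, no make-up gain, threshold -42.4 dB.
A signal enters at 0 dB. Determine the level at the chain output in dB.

-38.72 dB

Stage 1: 32 dB above -32 dB, reduced 8:1 to 4 dB above → -28 dB.
Stage 2: -28 dB is at or below the -26 dB threshold — no compression; make-up brings it to -24 dB.
Stage 3: -24 dB is 18.4 dB over -42.4 dB; at 5:1 that becomes 3.68 dB over, giving -38.72 dB.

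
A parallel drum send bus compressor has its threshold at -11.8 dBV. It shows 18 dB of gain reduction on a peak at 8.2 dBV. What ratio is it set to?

10:1

Input overshoot = 8.2 − (-11.8) = 20 dB.
Output overshoot = 20 − 18 = 2 dB.
Ratio = input overshoot / output overshoot = 20 / 2 = 10.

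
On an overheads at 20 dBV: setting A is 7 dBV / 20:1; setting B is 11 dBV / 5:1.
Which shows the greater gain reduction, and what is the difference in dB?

A, by 5.15 dB

A: GR = 13 − 13/20 = 12.35 dB.
B: GR = 9 − 9/5 = 7.2 dB.
A reduces 5.15 dB more.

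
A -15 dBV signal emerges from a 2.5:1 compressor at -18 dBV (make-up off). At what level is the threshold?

Let T be the threshold. Output overshoot = (input overshoot)/R, so -18 − T = (-15 − T)/2.5.
2.5·(-18 − T) = -15 − T → 1.5·T = -45 − (-15) = -30.
T = -30/1.5 = -20 dBV.

-20 dBV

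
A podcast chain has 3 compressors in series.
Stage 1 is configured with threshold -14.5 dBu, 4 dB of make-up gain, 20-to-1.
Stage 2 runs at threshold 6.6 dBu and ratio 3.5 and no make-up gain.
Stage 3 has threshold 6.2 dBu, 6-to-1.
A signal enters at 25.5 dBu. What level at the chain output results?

-8.5 dBu

Stage 1: 25.5 dBu is 40 dB over -14.5 dBu; at 20:1 that becomes 2 dB over, giving -12.5 dBu; +4 dB make-up → -8.5 dBu.
Stage 2: below threshold (-8.5 ≤ 6.6); passes unchanged; output -8.5 dBu.
Stage 3: below threshold (-8.5 ≤ 6.2); passes unchanged; output -8.5 dBu.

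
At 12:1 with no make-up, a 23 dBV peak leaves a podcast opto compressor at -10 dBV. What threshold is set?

-13 dBV

Let T be the threshold. Output overshoot = (input overshoot)/R, so -10 − T = (23 − T)/12.
12·(-10 − T) = 23 − T → 11·T = -120 − 23 = -143.
T = -143/11 = -13 dBV.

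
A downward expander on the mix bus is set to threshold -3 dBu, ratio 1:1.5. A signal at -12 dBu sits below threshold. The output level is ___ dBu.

-16.5 dBu

Undershoot = (-3) − (-12) = 9 dB.
At 1:1.5, that expands to 13.5 dB under threshold.
Output = -3 − 13.5 = -16.5 dBu.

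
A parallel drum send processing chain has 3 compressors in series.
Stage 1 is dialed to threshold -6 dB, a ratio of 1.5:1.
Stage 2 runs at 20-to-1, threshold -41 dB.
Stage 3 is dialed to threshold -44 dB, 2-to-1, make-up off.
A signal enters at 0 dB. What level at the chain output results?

Stage 1: 0 dB is 6 dB over -6 dB; at 1.5:1 that becomes 4 dB over, giving -2 dB.
Stage 2: overshoot 39 dB → 39/20 = 1.95 dB → -39.05 dB.
Stage 3: overshoot 4.95 dB → 4.95/2 = 2.475 dB → -41.525 dB.

-41.525 dB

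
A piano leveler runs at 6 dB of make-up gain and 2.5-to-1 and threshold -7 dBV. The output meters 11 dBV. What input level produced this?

Before make-up, the level was 11 − 6 = 5 dBV.
Post-compression overshoot = 5 − (-7) = 12 dB.
Before 2.5:1 compression the overshoot was 12 × 2.5 = 30 dB, so input = -7 + 30 = 23 dBV.

23 dBV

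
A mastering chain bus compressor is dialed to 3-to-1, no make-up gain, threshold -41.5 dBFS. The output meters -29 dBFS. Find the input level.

-4 dBFS

The compressed level sits -29 − (-41.5) = 12.5 dB over threshold.
Undo the ratio: input overshoot = 12.5 × 3 = 37.5 dB, giving input = -4 dBFS.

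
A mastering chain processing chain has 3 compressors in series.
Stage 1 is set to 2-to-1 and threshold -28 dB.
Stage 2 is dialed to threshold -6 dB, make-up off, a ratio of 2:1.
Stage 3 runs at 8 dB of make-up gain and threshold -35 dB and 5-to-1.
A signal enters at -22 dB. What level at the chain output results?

-25 dB

Stage 1: -22 dB is 6 dB over -28 dB; at 2:1 that becomes 3 dB over, giving -25 dB.
Stage 2: -25 dB is at or below the -6 dB threshold — no compression; output -25 dB.
Stage 3: overshoot 10 dB → 10/5 = 2 dB → -33 dB; +8 dB make-up → -25 dB.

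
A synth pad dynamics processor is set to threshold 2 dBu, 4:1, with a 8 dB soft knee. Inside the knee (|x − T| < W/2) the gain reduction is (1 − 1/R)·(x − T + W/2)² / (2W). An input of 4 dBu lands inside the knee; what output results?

x − T + W/2 = 4 − 2 + 4 = 6.
GR = (1 − 1/4) × 6² / 16 = 0.75 × 36 / 16 = 1.6875 dB.
Output = 4 − 1.6875 = 2.3125 dBu.

2.3125 dBu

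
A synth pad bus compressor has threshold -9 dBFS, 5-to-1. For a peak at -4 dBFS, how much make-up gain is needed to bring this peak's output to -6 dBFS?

2 dB

The peak compresses to -9 + 5/5 = -8 dBFS.
To reach -6 dBFS requires -6 − (-8) = 2 dB of make-up.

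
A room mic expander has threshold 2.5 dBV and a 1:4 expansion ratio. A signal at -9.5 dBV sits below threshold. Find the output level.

-45.5 dBV

Undershoot = 2.5 − (-9.5) = 12 dB.
At 1:4, that expands to 48 dB under threshold.
Output = 2.5 − 48 = -45.5 dBV.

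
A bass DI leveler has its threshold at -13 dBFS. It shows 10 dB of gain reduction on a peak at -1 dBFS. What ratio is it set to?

Input overshoot = -1 − (-13) = 12 dB.
Output overshoot = 12 − 10 = 2 dB.
Ratio = input overshoot / output overshoot = 12 / 2 = 6.

6:1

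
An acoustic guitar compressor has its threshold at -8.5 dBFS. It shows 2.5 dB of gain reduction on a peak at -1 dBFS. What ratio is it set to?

Input overshoot = -1 − (-8.5) = 7.5 dB.
Output overshoot = 7.5 − 2.5 = 5 dB.
Ratio = input overshoot / output overshoot = 7.5 / 5 = 1.5.

1.5:1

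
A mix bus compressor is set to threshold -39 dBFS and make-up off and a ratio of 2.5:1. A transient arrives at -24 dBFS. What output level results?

-33 dBFS

-24 dBFS sits 15 dB over threshold.
The 15 dB excess becomes 6 dB after 2.5:1 reduction.
Output = -39 + 6 = -33 dBFS.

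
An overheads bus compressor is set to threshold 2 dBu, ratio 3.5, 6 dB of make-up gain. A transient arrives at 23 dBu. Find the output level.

14 dBu

23 dBu sits 21 dB over threshold.
The 21 dB excess becomes 6 dB after 3.5:1 reduction.
Output = 2 + 6 = 8 dBu; make-up adds 6 dB, giving 14 dBu.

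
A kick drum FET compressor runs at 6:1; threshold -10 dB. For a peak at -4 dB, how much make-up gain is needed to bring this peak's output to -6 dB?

The peak compresses to -10 + 6/6 = -9 dB.
To reach -6 dB requires -6 − (-9) = 3 dB of make-up.

3 dB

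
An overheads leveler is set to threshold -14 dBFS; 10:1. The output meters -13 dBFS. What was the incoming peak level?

The compressed level sits -13 − (-14) = 1 dB over threshold.
Input overshoot = R × output overshoot = 10 dB → input = -14 + 10 = -4 dBFS.

-4 dBFS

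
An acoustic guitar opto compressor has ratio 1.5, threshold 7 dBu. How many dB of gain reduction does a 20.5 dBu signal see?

4.5 dB

The signal is 13.5 dB above threshold.
At 1.5:1, output sits 13.5/1.5 = 9 dB above threshold.
GR = overshoot in − overshoot out = 13.5 − 9 = 4.5 dB.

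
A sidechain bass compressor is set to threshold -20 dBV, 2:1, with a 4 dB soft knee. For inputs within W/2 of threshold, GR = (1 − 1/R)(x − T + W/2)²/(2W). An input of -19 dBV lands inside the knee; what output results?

x − T + W/2 = -19 − (-20) + 2 = 3.
GR = (1 − 1/2) × 3² / 8 = 0.5 × 9 / 8 = 0.5625 dB.
Output = -19 − 0.5625 = -19.5625 dBV.

-19.5625 dBV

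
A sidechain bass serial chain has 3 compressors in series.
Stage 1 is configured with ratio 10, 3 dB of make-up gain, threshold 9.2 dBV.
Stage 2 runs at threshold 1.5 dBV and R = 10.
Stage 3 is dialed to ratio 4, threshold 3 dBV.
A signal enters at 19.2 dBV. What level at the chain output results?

Stage 1: overshoot 10 dB → 10/10 = 1 dB → 10.2 dBV; +3 dB make-up → 13.2 dBV.
Stage 2: overshoot 11.7 dB → 11.7/10 = 1.17 dB → 2.67 dBV.
Stage 3: 2.67 dBV ≤ 3 dBV, so stage 3 doesn't engage; output 2.67 dBV.

2.67 dBV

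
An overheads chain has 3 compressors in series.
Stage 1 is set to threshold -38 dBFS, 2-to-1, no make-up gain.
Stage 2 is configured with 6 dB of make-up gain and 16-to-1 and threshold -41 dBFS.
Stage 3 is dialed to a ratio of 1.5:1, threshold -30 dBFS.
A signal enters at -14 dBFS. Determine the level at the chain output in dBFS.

Stage 1: overshoot 24 dB → 24/2 = 12 dB → -26 dBFS.
Stage 2: -26 dBFS is 15 dB over -41 dBFS; at 16:1 that becomes 0.9375 dB over, giving -40.0625 dBFS; +6 dB make-up → -34.0625 dBFS.
Stage 3: -34.0625 dBFS is at or below the -30 dBFS threshold — no compression; output -34.0625 dBFS.

-34.0625 dBFS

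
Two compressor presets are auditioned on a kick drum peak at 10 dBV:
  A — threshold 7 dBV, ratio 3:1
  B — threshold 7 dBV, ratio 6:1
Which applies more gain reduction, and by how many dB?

B, by 0.5 dB

A: overshoot 3 dB → output overshoot 1 dB → GR 2 dB.
B: overshoot 3 dB → output overshoot 0.5 dB → GR 2.5 dB.
B applies 0.5 dB more gain reduction.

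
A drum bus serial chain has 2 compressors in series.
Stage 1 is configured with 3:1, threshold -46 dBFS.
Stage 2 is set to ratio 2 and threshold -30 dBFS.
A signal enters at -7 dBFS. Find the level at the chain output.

-33 dBFS

Stage 1: -7 dBFS is 39 dB over -46 dBFS; at 3:1 that becomes 13 dB over, giving -33 dBFS.
Stage 2: -33 dBFS is at or below the -30 dBFS threshold — no compression; output -33 dBFS.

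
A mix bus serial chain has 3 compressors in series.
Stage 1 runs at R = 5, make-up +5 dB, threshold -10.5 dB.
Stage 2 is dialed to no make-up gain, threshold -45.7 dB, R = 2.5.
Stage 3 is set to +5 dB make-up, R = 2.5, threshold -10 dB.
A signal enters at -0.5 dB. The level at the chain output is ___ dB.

-23.82 dB

Stage 1: -0.5 dB is 10 dB over -10.5 dB; at 5:1 that becomes 2 dB over, giving -8.5 dB; +5 dB make-up → -3.5 dB.
Stage 2: 42.2 dB above -45.7 dB, reduced 2.5:1 to 16.88 dB above → -28.82 dB.
Stage 3: -28.82 dB is at or below the -10 dB threshold — no compression; make-up brings it to -23.82 dB.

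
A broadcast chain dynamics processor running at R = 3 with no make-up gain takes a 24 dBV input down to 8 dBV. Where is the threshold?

Let T be the threshold. Output overshoot = (input overshoot)/R, so 8 − T = (24 − T)/3.
3·(8 − T) = 24 − T → 2·T = 24 − 24 = 0.
T = 0/2 = 0 dBV.

0 dBV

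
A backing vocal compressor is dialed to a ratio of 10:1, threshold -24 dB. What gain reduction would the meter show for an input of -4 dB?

18 dB

-4 dB exceeds the threshold by 20 dB.
After 10:1 compression the overshoot becomes 20/10 = 2 dB.
So the signal is attenuated by 20 − 2 = 18 dB.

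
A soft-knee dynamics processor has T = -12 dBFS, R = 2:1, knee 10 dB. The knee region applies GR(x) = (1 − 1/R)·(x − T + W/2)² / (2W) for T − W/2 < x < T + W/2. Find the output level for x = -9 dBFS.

x − T + W/2 = -9 − (-12) + 5 = 8.
GR = (1 − 1/2) × 8² / 20 = 0.5 × 64 / 20 = 1.6 dB.
Output = -9 − 1.6 = -10.6 dBFS.

-10.6 dBFS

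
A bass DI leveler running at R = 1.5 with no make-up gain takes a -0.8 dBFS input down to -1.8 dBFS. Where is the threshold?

-3.8 dBFS

Let T be the threshold. Output overshoot = (input overshoot)/R, so -1.8 − T = (-0.8 − T)/1.5.
1.5·(-1.8 − T) = -0.8 − T → 0.5·T = -2.7 − (-0.8) = -1.9.
T = -1.9/0.5 = -3.8 dBFS.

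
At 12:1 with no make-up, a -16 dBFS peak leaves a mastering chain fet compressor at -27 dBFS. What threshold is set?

Let T be the threshold. Output overshoot = (input overshoot)/R, so -27 − T = (-16 − T)/12.
12·(-27 − T) = -16 − T → 11·T = -324 − (-16) = -308.
T = -308/11 = -28 dBFS.

-28 dBFS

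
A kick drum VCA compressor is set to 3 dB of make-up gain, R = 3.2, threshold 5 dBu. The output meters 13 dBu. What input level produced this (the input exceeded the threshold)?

21 dBu

Remove make-up: 13 − 3 = 10 dBu.
Post-compression overshoot = 10 − 5 = 5 dB.
Undo the ratio: input overshoot = 5 × 3.2 = 16 dB, giving input = 21 dBu.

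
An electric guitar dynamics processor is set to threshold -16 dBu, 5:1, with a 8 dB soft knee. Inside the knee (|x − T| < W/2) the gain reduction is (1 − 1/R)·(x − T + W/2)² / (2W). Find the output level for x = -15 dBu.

-16.25 dBu

x − T + W/2 = -15 − (-16) + 4 = 5.
GR = (1 − 1/5) × 5² / 16 = 0.8 × 25 / 16 = 1.25 dB.
Output = -15 − 1.25 = -16.25 dBu.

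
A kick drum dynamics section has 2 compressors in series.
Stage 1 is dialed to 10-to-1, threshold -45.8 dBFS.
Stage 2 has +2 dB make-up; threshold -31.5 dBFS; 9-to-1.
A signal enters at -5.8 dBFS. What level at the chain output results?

-39.8 dBFS

Stage 1: -5.8 dBFS is 40 dB over -45.8 dBFS; at 10:1 that becomes 4 dB over, giving -41.8 dBFS.
Stage 2: -41.8 dBFS ≤ -31.5 dBFS, so stage 2 doesn't engage; make-up brings it to -39.8 dBFS.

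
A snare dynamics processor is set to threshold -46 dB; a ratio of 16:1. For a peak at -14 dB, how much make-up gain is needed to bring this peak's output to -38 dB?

Overshoot 32 dB → 32/16 = 2 dB after compression, so the compressed level is -46 + 2 = -44 dB.
Make-up = target − compressed = -38 − (-44) = 6 dB.

6 dB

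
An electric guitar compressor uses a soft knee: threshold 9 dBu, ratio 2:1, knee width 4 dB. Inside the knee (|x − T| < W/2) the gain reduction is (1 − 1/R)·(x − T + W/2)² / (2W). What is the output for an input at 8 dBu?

x − T + W/2 = 8 − 9 + 2 = 1.
GR = (1 − 1/2) × 1² / 8 = 0.5 × 1 / 8 = 0.0625 dB.
Output = 8 − 0.0625 = 7.9375 dBu.

7.9375 dBu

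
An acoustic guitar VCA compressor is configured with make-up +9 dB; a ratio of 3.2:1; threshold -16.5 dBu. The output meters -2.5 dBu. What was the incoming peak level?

Before make-up, the level was -2.5 − 9 = -11.5 dBu.
That's 5 dB above the -16.5 dBu threshold.
Undo the ratio: input overshoot = 5 × 3.2 = 16 dB, giving input = -0.5 dBu.

-0.5 dBu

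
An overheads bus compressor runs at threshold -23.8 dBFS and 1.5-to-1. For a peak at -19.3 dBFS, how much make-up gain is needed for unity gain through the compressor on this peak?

1.5 dB

The peak compresses to -23.8 + 4.5/1.5 = -20.8 dBFS.
To reach -19.3 dBFS requires -19.3 − (-20.8) = 1.5 dB of make-up.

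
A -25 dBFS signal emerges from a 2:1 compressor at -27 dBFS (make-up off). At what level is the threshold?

Gain reduction = -25 − (-27) = 2 dB; output overshoot = GR / (R − 1) = 2 / 1 = 2 dB.
Threshold = output − output overshoot = -27 − 2 = -29 dBFS.

-29 dBFS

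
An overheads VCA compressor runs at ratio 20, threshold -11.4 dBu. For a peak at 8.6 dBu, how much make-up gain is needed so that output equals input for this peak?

The peak compresses to -11.4 + 20/20 = -10.4 dBu.
To reach 8.6 dBu requires 8.6 − (-10.4) = 19 dB of make-up.

19 dB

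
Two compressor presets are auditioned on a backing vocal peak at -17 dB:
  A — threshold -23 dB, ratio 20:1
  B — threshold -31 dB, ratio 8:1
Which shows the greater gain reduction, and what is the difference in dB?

A: 6 dB over, compressed to 0.3 dB over, so 5.7 dB of GR.
B: 14 dB over, compressed to 1.75 dB over, so 12.25 dB of GR.
B reduces 6.55 dB more.

B, by 6.55 dB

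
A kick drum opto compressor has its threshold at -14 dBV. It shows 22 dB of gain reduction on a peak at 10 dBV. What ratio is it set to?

12:1

Input overshoot = 10 − (-14) = 24 dB.
Output overshoot = 24 − 22 = 2 dB.
Ratio = input overshoot / output overshoot = 24 / 2 = 12.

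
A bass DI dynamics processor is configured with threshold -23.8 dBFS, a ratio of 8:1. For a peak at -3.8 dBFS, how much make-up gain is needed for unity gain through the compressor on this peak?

17.5 dB

The peak compresses to -23.8 + 20/8 = -21.3 dBFS.
To reach -3.8 dBFS requires -3.8 − (-21.3) = 17.5 dB of make-up.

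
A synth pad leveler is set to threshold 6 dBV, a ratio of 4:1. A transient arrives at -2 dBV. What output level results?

-2 dBV

-2 dBV is 8 dB below the 6 dBV threshold, so no gain reduction is applied.
Output = input = -2 dBV.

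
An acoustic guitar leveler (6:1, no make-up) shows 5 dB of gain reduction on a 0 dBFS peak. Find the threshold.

Gain reduction = 0 − (-5) = 5 dB; output overshoot = GR / (R − 1) = 5 / 5 = 1 dB.
Threshold = output − output overshoot = -5 − 1 = -6 dBFS.

-6 dBFS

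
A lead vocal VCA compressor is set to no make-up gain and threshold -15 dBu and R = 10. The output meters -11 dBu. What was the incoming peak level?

The compressed level sits -11 − (-15) = 4 dB over threshold.
Undo the ratio: input overshoot = 4 × 10 = 40 dB, giving input = 25 dBu.

25 dBu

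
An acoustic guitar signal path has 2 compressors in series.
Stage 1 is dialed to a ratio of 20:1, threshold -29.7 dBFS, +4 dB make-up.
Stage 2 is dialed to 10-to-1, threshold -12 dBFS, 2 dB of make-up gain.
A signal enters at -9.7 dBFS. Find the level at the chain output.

-22.7 dBFS

Stage 1: 20 dB above -29.7 dBFS, reduced 20:1 to 1 dB above → -28.7 dBFS; +4 dB make-up → -24.7 dBFS.
Stage 2: -24.7 dBFS is at or below the -12 dBFS threshold — no compression; make-up brings it to -22.7 dBFS.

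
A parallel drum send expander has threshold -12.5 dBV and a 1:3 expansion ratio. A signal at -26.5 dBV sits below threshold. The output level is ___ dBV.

Undershoot = (-12.5) − (-26.5) = 14 dB.
At 1:3, that expands to 42 dB under threshold.
Output = -12.5 − 42 = -54.5 dBV.

-54.5 dBV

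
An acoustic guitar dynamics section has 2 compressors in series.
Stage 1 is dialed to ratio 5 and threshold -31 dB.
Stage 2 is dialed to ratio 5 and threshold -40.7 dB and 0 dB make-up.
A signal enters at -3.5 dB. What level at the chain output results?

Stage 1: overshoot 27.5 dB → 27.5/5 = 5.5 dB → -25.5 dB.
Stage 2: overshoot 15.2 dB → 15.2/5 = 3.04 dB → -37.66 dB.

-37.66 dB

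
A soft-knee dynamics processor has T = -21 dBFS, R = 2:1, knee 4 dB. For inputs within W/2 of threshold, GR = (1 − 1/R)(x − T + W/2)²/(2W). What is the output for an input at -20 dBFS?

-20.5625 dBFS

x − T + W/2 = -20 − (-21) + 2 = 3.
GR = (1 − 1/2) × 3² / 8 = 0.5 × 9 / 8 = 0.5625 dB.
Output = -20 − 0.5625 = -20.5625 dBFS.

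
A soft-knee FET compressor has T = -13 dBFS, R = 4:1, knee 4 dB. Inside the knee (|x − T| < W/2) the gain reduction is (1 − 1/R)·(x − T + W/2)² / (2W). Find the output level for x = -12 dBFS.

-12.84375 dBFS

x − T + W/2 = -12 − (-13) + 2 = 3.
GR = (1 − 1/4) × 3² / 8 = 0.75 × 9 / 8 = 0.84375 dB.
Output = -12 − 0.84375 = -12.84375 dBFS.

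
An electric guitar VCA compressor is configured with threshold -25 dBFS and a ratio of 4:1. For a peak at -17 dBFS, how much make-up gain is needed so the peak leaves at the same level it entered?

The peak compresses to -25 + 8/4 = -23 dBFS.
To reach -17 dBFS requires -17 − (-23) = 6 dB of make-up.

6 dB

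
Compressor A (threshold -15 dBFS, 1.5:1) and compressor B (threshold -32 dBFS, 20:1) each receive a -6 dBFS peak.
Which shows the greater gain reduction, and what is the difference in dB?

B, by 21.7 dB

A: GR = 9 − 9/1.5 = 3 dB.
B: GR = 26 − 26/20 = 24.7 dB.
Difference: 21.7 dB in favour of B.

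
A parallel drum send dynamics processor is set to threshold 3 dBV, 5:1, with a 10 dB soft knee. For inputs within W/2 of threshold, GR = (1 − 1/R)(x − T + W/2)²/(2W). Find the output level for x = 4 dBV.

2.56 dBV

x − T + W/2 = 4 − 3 + 5 = 6.
GR = (1 − 1/5) × 6² / 20 = 0.8 × 36 / 20 = 1.44 dB.
Output = 4 − 1.44 = 2.56 dBV.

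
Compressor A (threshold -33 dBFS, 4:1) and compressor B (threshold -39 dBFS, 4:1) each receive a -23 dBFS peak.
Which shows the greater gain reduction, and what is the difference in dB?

B, by 4.5 dB

A: overshoot 10 dB → output overshoot 2.5 dB → GR 7.5 dB.
B: overshoot 16 dB → output overshoot 4 dB → GR 12 dB.
B reduces 4.5 dB more.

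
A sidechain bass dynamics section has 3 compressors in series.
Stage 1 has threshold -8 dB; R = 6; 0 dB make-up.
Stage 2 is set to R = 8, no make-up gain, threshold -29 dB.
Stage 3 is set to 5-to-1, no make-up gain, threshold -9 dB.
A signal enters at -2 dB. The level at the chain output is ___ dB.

-26.25 dB

Stage 1: -2 dB is 6 dB over -8 dB; at 6:1 that becomes 1 dB over, giving -7 dB.
Stage 2: overshoot 22 dB → 22/8 = 2.75 dB → -26.25 dB.
Stage 3: -26.25 dB is at or below the -9 dB threshold — no compression; output -26.25 dB.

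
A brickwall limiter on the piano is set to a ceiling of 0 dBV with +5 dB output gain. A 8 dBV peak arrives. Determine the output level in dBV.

At ∞:1, everything above 0 dBV is held at the ceiling.
Output gain then adds 5 dB: 0 + 5 = 5 dBV.

5 dBV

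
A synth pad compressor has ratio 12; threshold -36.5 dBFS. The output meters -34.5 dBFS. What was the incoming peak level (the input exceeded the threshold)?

-12.5 dBFS

Post-compression overshoot = -34.5 − (-36.5) = 2 dB.
Before 12:1 compression the overshoot was 2 × 12 = 24 dB, so input = -36.5 + 24 = -12.5 dBFS.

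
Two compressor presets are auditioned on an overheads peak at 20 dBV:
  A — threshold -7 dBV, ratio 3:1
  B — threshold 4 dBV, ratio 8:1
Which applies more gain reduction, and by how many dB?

A: GR = 27 − 27/3 = 18 dB.
B: GR = 16 − 16/8 = 14 dB.
Difference: 4 dB in favour of A.

A, by 4 dB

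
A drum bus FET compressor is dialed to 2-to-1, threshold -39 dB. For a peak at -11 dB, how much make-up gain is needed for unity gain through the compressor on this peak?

Without make-up, output = threshold + overshoot/2 = -39 + 14 = -25 dB.
Gap to target: 14 dB.

14 dB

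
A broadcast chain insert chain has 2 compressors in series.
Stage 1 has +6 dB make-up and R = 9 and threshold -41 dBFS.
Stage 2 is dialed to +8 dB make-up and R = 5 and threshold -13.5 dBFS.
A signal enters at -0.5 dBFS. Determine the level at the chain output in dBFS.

Stage 1: 40.5 dB above -41 dBFS, reduced 9:1 to 4.5 dB above → -36.5 dBFS; +6 dB make-up → -30.5 dBFS.
Stage 2: below threshold (-30.5 ≤ -13.5); passes unchanged; make-up brings it to -22.5 dBFS.

-22.5 dBFS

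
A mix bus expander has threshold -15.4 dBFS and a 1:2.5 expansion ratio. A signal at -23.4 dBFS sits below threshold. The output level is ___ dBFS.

-35.4 dBFS

Below threshold, a 1:2.5 expander applies gain = (2.5−1)×(T − x) of attenuation.
(2.5−1) × 8 = 12 dB, so output = -23.4 − 12 = -35.4 dBFS.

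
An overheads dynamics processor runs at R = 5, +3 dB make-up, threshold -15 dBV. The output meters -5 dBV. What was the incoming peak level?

Before make-up, the level was -5 − 3 = -8 dBV.
That's 7 dB above the -15 dBV threshold.
Before 5:1 compression the overshoot was 7 × 5 = 35 dB, so input = -15 + 35 = 20 dBV.

20 dBV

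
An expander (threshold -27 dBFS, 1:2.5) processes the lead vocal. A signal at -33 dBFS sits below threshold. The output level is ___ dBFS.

-42 dBFS

Undershoot = (-27) − (-33) = 6 dB.
At 1:2.5, that expands to 15 dB under threshold.
Output = -27 − 15 = -42 dBFS.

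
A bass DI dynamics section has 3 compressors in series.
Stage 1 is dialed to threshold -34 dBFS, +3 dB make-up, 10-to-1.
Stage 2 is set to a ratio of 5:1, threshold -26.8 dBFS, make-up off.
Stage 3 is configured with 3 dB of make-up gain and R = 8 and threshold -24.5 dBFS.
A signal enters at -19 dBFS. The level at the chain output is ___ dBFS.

-26.5 dBFS

Stage 1: overshoot 15 dB → 15/10 = 1.5 dB → -32.5 dBFS; +3 dB make-up → -29.5 dBFS.
Stage 2: -29.5 dBFS ≤ -26.8 dBFS, so stage 2 doesn't engage; output -29.5 dBFS.
Stage 3: below threshold (-29.5 ≤ -24.5); passes unchanged; make-up brings it to -26.5 dBFS.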